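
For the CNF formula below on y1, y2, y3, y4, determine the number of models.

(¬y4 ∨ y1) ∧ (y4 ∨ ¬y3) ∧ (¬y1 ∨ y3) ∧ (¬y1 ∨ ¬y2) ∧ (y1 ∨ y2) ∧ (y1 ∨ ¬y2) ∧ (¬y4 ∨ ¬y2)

There are 2^4 = 16 truth assignments over (y1, y2, y3, y4).
Check each against the 7 clauses (columns in the order y1, y2, y3, y4):
  F F F F  ✗ fails (y1 ∨ y2)
  F F F T  ✗ fails (¬y4 ∨ y1)
  F F T F  ✗ fails (y4 ∨ ¬y3)
  F F T T  ✗ fails (¬y4 ∨ y1)
  F T F F  ✗ fails (y1 ∨ ¬y2)
  F T F T  ✗ fails (¬y4 ∨ y1)
  F T T F  ✗ fails (y4 ∨ ¬y3)
  F T T T  ✗ fails (¬y4 ∨ y1)
  T F F F  ✗ fails (¬y1 ∨ y3)
  T F F T  ✗ fails (¬y1 ∨ y3)
  T F T F  ✗ fails (y4 ∨ ¬y3)
  T F T T  ✓ satisfies all
  T T F F  ✗ fails (¬y1 ∨ y3)
  T T F T  ✗ fails (¬y1 ∨ y3)
  T T T F  ✗ fails (y4 ∨ ¬y3)
  T T T T  ✗ fails (¬y1 ∨ ¬y2)
1 of the 16 rows is a model.

1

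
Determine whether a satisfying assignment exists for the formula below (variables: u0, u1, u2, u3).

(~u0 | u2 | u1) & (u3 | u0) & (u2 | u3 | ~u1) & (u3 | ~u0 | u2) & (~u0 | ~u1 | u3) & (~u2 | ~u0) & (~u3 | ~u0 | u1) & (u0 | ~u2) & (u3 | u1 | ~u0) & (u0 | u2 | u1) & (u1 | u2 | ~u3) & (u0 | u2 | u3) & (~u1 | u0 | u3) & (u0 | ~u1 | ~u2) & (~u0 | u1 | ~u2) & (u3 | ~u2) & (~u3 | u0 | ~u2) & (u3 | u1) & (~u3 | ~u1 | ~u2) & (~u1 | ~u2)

Yes

Suppose u3 = 1.
Suppose u2 = 0.
From the singleton clause (u1), u1 = 1.
All clauses hold; u0 can take either value.
A satisfying assignment: u0: 0, u1: 1, u2: 0, u3: 1.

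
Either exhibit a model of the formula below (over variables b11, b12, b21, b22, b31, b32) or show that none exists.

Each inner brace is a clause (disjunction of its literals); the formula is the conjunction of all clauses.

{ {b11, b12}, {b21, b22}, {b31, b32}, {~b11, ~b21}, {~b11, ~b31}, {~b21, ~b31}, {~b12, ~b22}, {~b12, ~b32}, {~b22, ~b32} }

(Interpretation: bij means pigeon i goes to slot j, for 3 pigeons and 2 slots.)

UNSATISFIABLE

Case b11 = 1:
Unit clause (~b21) forces b21 = 0.
Unit clause (b22) forces b22 = 1.
Unit clause (~b31) forces b31 = 0.
Unit clause (b32) forces b32 = 1.
Now (~b32) is unsatisfied and unit — conflict.
So b11 must be the other value — set b11 = 0.
Unit clause (b12) forces b12 = 1.
Unit clause (~b22) forces b22 = 0.
Unit clause (b21) forces b21 = 1.
Unit clause (~b31) forces b31 = 0.
Unit clause (b32) forces b32 = 1.
Now (~b32) is unsatisfied and unit — conflict.
Either choice for b11 ends in contradiction.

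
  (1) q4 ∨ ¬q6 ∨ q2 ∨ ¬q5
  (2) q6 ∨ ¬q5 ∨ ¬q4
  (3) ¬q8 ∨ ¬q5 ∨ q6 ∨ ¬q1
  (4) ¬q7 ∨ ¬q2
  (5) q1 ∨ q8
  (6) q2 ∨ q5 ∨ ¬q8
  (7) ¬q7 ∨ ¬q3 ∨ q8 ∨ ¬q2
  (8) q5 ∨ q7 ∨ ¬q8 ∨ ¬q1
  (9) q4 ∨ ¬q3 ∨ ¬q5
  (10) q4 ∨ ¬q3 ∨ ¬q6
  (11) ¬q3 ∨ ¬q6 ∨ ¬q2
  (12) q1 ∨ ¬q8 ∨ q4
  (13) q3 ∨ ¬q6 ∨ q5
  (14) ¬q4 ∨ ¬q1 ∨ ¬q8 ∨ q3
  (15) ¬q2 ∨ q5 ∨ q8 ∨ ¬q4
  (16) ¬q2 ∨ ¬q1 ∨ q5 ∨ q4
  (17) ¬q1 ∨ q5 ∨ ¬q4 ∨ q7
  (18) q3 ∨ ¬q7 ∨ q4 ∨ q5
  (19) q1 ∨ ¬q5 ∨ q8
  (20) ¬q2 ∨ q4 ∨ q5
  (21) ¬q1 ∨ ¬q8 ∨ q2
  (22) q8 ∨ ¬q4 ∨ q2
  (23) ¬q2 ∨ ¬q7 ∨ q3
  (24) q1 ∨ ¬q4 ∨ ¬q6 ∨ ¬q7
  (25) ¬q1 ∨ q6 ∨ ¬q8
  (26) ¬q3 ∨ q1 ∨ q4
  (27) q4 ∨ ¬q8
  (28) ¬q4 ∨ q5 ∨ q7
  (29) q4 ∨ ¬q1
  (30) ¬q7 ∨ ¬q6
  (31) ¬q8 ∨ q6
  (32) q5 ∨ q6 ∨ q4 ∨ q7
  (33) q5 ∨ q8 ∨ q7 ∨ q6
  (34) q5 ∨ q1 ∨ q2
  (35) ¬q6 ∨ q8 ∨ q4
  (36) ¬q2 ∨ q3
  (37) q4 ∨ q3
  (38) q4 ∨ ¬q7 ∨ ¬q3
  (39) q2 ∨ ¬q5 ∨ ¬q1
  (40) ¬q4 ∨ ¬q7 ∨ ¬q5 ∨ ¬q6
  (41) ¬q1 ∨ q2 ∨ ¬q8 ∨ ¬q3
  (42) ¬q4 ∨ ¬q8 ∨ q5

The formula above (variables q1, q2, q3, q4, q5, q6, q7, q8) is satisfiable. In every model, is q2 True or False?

Suppose q2 = True.
From the singleton clause (¬q7), q7 = False.
From the singleton clause (q3), q3 = True.
From the singleton clause (¬q6), q6 = False.
From the singleton clause (¬q8), q8 = False.
From the singleton clause (q1), q1 = True.
From the singleton clause (q4), q4 = True.
From the singleton clause (¬q5), q5 = False.
Now (q5) is unsatisfied and unit — conflict.
So every satisfying assignment has q2 = False.

False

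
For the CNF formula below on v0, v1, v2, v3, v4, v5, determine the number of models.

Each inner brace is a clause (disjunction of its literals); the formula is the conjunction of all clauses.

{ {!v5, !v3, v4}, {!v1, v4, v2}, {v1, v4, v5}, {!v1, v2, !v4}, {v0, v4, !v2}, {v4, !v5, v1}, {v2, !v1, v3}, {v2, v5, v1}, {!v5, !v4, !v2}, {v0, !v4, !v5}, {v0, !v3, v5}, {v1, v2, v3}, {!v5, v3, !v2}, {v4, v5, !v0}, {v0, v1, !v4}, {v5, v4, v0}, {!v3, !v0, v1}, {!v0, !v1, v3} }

3

There are 2^6 = 64 truth assignments over (v0, v1, v2, v3, v4, v5).
Split on v5. With v5 = true, the clauses containing v5 are satisfied and !v5 drops from the rest; 0 of the 2^5 = 32 assignments to the other variables satisfy what remains.
With v5 = false, by the same count on the reduced clause set, 3 assignments work.
Total: 0 + 3 = 3.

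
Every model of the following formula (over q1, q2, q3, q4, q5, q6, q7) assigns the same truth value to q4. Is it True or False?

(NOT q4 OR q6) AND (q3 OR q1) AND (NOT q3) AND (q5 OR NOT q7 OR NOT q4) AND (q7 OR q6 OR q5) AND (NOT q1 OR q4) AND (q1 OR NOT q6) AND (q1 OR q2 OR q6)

True

Suppose q4 = false.
From the singleton clause (NOT q3), q3 = false.
From the singleton clause (q1), q1 = true.
But (NOT q1) is also a unit clause — contradiction.
So every satisfying assignment has q4 = True.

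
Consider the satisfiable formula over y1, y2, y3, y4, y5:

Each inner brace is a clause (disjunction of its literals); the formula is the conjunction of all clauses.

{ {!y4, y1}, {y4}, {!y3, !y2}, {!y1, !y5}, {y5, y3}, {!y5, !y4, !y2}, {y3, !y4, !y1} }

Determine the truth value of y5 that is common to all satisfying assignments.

Suppose y5 = true.
Unit clause (y4) forces y4 = true.
Unit clause (y1) forces y1 = true.
But (!y1) is also a unit clause — contradiction.
So every satisfying assignment has y5 = False.

False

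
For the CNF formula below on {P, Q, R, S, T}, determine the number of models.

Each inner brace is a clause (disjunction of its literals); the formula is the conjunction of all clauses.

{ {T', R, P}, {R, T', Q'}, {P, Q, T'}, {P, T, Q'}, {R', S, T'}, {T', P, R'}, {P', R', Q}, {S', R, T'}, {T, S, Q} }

There are 2^5 = 32 truth assignments over (P, Q, R, S, T).
Split on Q. With Q = 1, the clauses containing Q are satisfied and Q' drops from the rest; 5 of the 2^4 = 16 assignments to the other variables satisfy what remains.
With Q = 0, by the same count on the reduced clause set, 4 assignments work.
(One model: P=F, Q=F, R=F, S=T, T=F.)
Total: 5 + 4 = 9.

9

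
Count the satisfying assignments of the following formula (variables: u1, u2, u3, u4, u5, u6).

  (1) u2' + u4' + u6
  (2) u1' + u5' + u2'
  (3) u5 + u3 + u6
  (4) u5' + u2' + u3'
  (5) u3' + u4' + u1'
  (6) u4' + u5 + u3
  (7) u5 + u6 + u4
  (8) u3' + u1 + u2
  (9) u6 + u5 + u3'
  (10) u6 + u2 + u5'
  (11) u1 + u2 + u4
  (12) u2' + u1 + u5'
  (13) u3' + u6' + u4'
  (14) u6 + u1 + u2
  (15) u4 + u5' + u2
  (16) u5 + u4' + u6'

8

There are 2^6 = 64 truth assignments over (u1, u2, u3, u4, u5, u6).
Split on u3. With u3 = 1, the clauses containing u3 are satisfied and u3' drops from the rest; 3 of the 2^5 = 32 assignments to the other variables satisfy what remains.
With u3 = 0, by the same count on the reduced clause set, 5 assignments work.
(One model: u1=F, u2=F, u3=F, u4=T, u5=T, u6=T.)
Total: 3 + 5 = 8.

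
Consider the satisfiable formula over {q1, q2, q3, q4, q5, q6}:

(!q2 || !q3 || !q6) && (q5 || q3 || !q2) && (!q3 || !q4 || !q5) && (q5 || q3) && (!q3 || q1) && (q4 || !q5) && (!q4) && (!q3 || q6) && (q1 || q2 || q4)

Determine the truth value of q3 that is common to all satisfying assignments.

Suppose q3 = false.
(q5) alone gives q5 = true.
(q4) alone gives q4 = true.
Now (!q4) is unsatisfied and unit — conflict.
So every satisfying assignment has q3 = True.

True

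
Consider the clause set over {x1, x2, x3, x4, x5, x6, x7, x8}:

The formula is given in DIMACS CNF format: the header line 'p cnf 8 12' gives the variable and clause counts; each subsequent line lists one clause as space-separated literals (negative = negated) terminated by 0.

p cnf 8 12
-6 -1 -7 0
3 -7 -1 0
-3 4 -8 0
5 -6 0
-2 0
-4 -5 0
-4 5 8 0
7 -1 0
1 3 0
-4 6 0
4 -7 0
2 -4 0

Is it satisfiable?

Satisfiable

Unit clause (¬x2) forces x2 = False.
Unit clause (¬x4) forces x4 = False.
Unit clause (¬x7) forces x7 = False.
Unit clause (¬x1) forces x1 = False.
Unit clause (x3) forces x3 = True.
Unit clause (¬x8) forces x8 = False.
Try x5 = True.
Every clause is now satisfied; x6 is unconstrained.
A satisfying assignment: x1: False, x2: False, x3: True, x4: False, x5: True, x6: True, x7: False, x8: False.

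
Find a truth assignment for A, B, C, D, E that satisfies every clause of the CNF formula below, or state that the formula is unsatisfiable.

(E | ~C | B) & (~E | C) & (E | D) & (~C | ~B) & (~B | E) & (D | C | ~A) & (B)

UNSATISFIABLE

From the singleton clause (B), B = 1.
From the singleton clause (~C), C = 0.
From the singleton clause (~E), E = 0.
Now (E) is unsatisfied and unit — conflict.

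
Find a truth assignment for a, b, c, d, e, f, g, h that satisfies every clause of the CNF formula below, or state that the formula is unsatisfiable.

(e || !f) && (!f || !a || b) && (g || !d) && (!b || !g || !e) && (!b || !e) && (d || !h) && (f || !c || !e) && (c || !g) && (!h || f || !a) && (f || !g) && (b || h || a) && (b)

a ↦ false; b ↦ true; c ↦ false; d ↦ false; e ↦ false; f ↦ false; g ↦ false; h ↦ false

Unit clause (b) forces b = true.
Unit clause (!e) forces e = false.
Unit clause (!f) forces f = false.
Unit clause (!g) forces g = false.
Unit clause (!d) forces d = false.
Unit clause (!h) forces h = false.
All clauses hold; a, c can take either value.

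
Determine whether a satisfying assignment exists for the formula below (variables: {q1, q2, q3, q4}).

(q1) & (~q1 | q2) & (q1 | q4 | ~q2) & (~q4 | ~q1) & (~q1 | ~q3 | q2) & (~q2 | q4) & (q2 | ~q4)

(q1) alone gives q1 = 1.
(q2) alone gives q2 = 1.
(~q4) alone gives q4 = 0.
But (q4) is also a unit clause — contradiction.
No assignment satisfies every clause.

No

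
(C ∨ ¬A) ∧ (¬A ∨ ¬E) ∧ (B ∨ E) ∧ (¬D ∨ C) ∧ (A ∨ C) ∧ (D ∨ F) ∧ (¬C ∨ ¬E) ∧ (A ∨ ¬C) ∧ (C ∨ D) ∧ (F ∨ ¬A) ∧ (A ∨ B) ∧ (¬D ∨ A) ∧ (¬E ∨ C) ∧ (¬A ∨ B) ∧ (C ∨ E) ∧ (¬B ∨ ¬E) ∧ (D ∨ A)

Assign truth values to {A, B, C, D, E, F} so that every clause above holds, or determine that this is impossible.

A: True,  B: True,  C: True,  D: True,  E: False,  F: True

Try C = True.
The clause (¬E) is unit, so E = False.
The clause (B) is unit, so B = True.
The clause (A) is unit, so A = True.
The clause (F) is unit, so F = True.
No clause remains; D is free.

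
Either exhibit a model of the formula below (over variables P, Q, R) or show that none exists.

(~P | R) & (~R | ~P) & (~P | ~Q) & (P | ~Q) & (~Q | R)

Try P = 0.
Unit clause (~Q) forces Q = 0.
All clauses hold; R can take either value.

P=0,  Q=0,  R=0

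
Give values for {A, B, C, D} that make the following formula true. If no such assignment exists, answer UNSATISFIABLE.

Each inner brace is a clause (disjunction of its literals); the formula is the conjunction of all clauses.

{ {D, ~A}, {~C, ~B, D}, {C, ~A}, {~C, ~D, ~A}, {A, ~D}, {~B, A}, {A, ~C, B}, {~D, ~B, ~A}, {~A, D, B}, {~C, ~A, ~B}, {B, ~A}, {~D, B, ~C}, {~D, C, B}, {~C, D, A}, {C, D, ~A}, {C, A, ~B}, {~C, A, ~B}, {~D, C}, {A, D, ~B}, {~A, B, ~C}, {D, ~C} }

Try D = 0.
The clause (~A) is unit, so A = 0.
The clause (~B) is unit, so B = 0.
The clause (~C) is unit, so C = 0.
This assignment satisfies each clause.

A=0; B=0; C=0; D=0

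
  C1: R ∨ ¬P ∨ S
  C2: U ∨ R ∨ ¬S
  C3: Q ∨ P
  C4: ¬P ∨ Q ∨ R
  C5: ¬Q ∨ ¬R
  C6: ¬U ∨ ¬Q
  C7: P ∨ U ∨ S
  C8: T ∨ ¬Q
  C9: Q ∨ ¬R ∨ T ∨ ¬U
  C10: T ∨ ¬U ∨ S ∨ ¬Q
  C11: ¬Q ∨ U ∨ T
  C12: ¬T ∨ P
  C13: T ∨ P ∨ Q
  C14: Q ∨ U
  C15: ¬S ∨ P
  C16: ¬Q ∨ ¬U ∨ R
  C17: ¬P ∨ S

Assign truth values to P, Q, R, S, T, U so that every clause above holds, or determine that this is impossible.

P: True,  Q: False,  R: True,  S: True,  T: True,  U: True

Case Q = False:
The clause (P) is unit, so P = True.
The clause (R) is unit, so R = True.
The clause (U) is unit, so U = True.
The clause (T) is unit, so T = True.
The clause (S) is unit, so S = True.
Every clause now holds.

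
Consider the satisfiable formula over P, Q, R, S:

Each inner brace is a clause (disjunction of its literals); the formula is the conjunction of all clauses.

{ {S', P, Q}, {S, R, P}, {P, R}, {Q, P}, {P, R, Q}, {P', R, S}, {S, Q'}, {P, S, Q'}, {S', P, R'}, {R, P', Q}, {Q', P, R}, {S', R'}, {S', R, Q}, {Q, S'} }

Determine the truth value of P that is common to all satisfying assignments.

Suppose P = 0.
(R) alone gives R = 1.
(Q) alone gives Q = 1.
(S) alone gives S = 1.
Now (S') is unsatisfied and unit — conflict.
So every satisfying assignment has P = True.

True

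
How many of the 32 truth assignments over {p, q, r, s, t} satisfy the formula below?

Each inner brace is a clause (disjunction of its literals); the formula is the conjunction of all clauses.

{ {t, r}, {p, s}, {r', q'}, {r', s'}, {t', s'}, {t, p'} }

3

There are 2^5 = 32 truth assignments over (p, q, r, s, t).
Split on t. With t = 1, the clauses containing t are satisfied and t' drops from the rest; 3 of the 2^4 = 16 assignments to the other variables satisfy what remains.
With t = 0, by the same count on the reduced clause set, 0 assignments work.
(One model: p=T, q=F, r=F, s=F, t=T.)
Total: 3 + 0 = 3.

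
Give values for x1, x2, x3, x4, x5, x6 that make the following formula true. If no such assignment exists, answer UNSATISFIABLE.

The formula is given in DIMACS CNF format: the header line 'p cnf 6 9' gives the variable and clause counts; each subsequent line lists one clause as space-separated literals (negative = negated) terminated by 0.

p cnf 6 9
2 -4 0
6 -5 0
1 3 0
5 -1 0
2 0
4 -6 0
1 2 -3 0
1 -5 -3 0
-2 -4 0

x1: False, x2: True, x3: True, x4: False, x5: False, x6: False

The clause (x2) is unit, so x2 = True.
The clause (¬x4) is unit, so x4 = False.
The clause (¬x6) is unit, so x6 = False.
The clause (¬x5) is unit, so x5 = False.
The clause (¬x1) is unit, so x1 = False.
The clause (x3) is unit, so x3 = True.
All clauses are satisfied.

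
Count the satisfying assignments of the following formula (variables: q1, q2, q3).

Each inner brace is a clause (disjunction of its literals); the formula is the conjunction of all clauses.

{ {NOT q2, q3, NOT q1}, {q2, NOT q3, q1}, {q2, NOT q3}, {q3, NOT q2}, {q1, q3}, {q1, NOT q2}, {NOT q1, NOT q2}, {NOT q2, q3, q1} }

There are 2^3 = 8 truth assignments over (q1, q2, q3).
Check each against the 8 clauses (columns in the order q1, q2, q3):
  F F F  ✗ fails (q1 OR q3)
  F F T  ✗ fails (q2 OR NOT q3 OR q1)
  F T F  ✗ fails (q3 OR NOT q2)
  F T T  ✗ fails (q1 OR NOT q2)
  T F F  ✓ satisfies all
  T F T  ✗ fails (q2 OR NOT q3)
  T T F  ✗ fails (NOT q2 OR q3 OR NOT q1)
  T T T  ✗ fails (NOT q1 OR NOT q2)
1 of the 8 rows is a model.

1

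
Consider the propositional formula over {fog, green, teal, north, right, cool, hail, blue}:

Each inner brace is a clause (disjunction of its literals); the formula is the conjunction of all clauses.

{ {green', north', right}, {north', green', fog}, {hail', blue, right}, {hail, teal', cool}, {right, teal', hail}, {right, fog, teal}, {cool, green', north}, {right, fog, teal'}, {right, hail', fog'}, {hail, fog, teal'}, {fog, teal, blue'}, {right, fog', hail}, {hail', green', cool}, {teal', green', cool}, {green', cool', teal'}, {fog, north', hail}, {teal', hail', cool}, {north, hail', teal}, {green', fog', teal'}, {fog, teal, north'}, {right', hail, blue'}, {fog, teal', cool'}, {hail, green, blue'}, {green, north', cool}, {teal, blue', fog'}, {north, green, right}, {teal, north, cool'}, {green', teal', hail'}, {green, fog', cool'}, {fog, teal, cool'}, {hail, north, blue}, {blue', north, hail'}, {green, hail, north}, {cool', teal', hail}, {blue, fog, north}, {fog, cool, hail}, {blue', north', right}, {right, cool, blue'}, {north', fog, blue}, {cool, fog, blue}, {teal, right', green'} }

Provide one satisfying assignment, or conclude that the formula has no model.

UNSATISFIABLE

Suppose green = 0.
Suppose hail = 1.
Suppose blue = 1.
The clause (north) is unit, so north = 1.
The clause (cool) is unit, so cool = 1.
The clause (fog') is unit, so fog = 0.
The clause (teal) is unit, so teal = 1.
But (teal') is also a unit clause — contradiction.
Backtrack on blue: now try blue = 0.
The clause (right) is unit, so right = 1.
Suppose teal = 0.
The clause (north) is unit, so north = 1.
The clause (fog) is unit, so fog = 1.
The clause (cool) is unit, so cool = 1.
But (cool') is also a unit clause — contradiction.
Backtrack on teal: now try teal = 1.
The clause (cool) is unit, so cool = 1.
The clause (fog) is unit, so fog = 1.
But (fog') is also a unit clause — contradiction.
Neither teal = 1 nor teal = 0 works.
Neither blue = 1 nor blue = 0 works.
Backtrack on hail: now try hail = 0.
The clause (blue') is unit, so blue = 0.
The clause (north) is unit, so north = 1.
The clause (fog) is unit, so fog = 1.
The clause (right) is unit, so right = 1.
The clause (cool) is unit, so cool = 1.
But (cool') is also a unit clause — contradiction.
Neither hail = 1 nor hail = 0 works.
Backtrack on green: now try green = 1.
Suppose north = 0.
The clause (cool) is unit, so cool = 1.
The clause (teal') is unit, so teal = 0.
But (teal) is also a unit clause — contradiction.
Backtrack on north: now try north = 1.
The clause (right) is unit, so right = 1.
The clause (fog) is unit, so fog = 1.
The clause (teal') is unit, so teal = 0.
But (teal) is also a unit clause — contradiction.
Neither north = 1 nor north = 0 works.
Neither green = 1 nor green = 0 works.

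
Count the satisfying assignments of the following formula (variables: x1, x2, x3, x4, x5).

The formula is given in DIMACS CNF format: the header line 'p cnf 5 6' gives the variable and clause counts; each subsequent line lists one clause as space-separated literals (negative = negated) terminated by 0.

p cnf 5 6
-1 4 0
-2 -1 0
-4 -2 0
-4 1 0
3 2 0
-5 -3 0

5

There are 2^5 = 32 truth assignments over (x1, x2, x3, x4, x5).
Split on x2. With x2 = True, the clauses containing x2 are satisfied and ¬x2 drops from the rest; 3 of the 2^4 = 16 assignments to the other variables satisfy what remains.
With x2 = False, by the same count on the reduced clause set, 2 assignments work.
(One model: x1=F, x2=F, x3=T, x4=F, x5=F.)
Total: 3 + 2 = 5.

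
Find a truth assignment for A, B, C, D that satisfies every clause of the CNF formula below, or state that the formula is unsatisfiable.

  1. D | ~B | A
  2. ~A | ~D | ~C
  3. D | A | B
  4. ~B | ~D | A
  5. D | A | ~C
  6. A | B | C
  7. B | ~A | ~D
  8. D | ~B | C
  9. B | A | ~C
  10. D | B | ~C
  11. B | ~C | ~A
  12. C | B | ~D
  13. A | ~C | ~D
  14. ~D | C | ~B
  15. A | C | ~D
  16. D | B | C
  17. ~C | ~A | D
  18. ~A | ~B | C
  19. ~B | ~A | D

UNSATISFIABLE

Try D = 1.
Try A = 0.
The clause (~B) is unit, so B = 0.
The clause (C) is unit, so C = 1.
Now (~C) is unsatisfied and unit — conflict.
Undo A and try A = 1.
The clause (~C) is unit, so C = 0.
The clause (B) is unit, so B = 1.
Now (~B) is unsatisfied and unit — conflict.
Neither A = 1 nor A = 0 works.
Undo D and try D = 0.
Try B = 0.
The clause (A) is unit, so A = 1.
The clause (~C) is unit, so C = 0.
Now (C) is unsatisfied and unit — conflict.
Undo B and try B = 1.
The clause (A) is unit, so A = 1.
Now (~A) is unsatisfied and unit — conflict.
Neither B = 1 nor B = 0 works.
Neither D = 1 nor D = 0 works.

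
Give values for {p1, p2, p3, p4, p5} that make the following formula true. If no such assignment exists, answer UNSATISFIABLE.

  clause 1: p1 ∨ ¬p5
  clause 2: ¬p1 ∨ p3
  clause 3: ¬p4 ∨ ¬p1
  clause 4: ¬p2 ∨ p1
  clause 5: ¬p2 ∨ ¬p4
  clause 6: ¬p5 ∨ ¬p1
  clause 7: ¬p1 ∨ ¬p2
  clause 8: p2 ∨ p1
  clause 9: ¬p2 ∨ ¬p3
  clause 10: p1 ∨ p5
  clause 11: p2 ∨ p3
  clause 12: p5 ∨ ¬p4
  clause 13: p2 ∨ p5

UNSATISFIABLE

Case p1 = True:
Unit clause (p3) forces p3 = True.
Unit clause (¬p4) forces p4 = False.
Unit clause (¬p5) forces p5 = False.
Unit clause (¬p2) forces p2 = False.
That conflicts with the unit clause (p2).
Backtrack on p1: now try p1 = False.
Unit clause (¬p5) forces p5 = False.
That conflicts with the unit clause (p5).
Either choice for p1 ends in contradiction.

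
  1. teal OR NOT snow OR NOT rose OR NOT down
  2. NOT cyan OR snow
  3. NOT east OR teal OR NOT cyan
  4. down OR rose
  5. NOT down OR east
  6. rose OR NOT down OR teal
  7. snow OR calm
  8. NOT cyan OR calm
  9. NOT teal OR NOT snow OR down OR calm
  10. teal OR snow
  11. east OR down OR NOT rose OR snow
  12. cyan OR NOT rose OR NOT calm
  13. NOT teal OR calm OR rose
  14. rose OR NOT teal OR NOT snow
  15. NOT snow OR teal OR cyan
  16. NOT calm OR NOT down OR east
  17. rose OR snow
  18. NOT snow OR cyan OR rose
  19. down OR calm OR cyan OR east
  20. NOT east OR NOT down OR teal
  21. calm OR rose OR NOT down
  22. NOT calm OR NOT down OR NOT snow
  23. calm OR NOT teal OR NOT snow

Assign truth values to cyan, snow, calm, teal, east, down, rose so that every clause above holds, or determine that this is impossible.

cyan=true,  snow=true,  calm=true,  teal=false,  east=false,  down=false,  rose=true

Try cyan = true.
From the singleton clause (snow), snow = true.
From the singleton clause (calm), calm = true.
From the singleton clause (NOT down), down = false.
From the singleton clause (rose), rose = true.
Try east = false.
No clause remains; teal is free.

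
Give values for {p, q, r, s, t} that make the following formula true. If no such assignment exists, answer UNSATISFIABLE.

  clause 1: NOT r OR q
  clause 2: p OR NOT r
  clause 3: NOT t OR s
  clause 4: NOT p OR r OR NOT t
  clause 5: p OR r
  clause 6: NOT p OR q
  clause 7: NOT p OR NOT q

Branch on r: set r = false.
From the singleton clause (p), p = true.
From the singleton clause (NOT t), t = false.
From the singleton clause (q), q = true.
But (NOT q) is also a unit clause — contradiction.
Backtrack on r: now try r = true.
From the singleton clause (q), q = true.
From the singleton clause (p), p = true.
But (NOT p) is also a unit clause — contradiction.
Both values of r lead to a conflict.

UNSATISFIABLE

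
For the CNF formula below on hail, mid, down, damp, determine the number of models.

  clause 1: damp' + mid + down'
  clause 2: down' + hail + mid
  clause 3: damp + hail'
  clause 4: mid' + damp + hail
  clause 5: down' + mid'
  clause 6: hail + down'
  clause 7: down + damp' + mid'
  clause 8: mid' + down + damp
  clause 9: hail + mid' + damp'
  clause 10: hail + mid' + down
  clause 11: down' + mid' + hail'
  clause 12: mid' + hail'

3

There are 2^4 = 16 truth assignments over (hail, mid, down, damp).
Check each against the 12 clauses (columns in the order hail, mid, down, damp):
  F F F F  ✓ satisfies all
  F F F T  ✓ satisfies all
  F F T F  ✗ fails (down' + hail + mid)
  F F T T  ✗ fails (damp' + mid + down')
  F T F F  ✗ fails (mid' + damp + hail)
  F T F T  ✗ fails (down + damp' + mid')
  F T T F  ✗ fails (mid' + damp + hail)
  F T T T  ✗ fails (down' + mid')
  T F F F  ✗ fails (damp + hail')
  T F F T  ✓ satisfies all
  T F T F  ✗ fails (damp + hail')
  T F T T  ✗ fails (damp' + mid + down')
  T T F F  ✗ fails (damp + hail')
  T T F T  ✗ fails (down + damp' + mid')
  T T T F  ✗ fails (damp + hail')
  T T T T  ✗ fails (down' + mid')
3 of the 16 rows are models.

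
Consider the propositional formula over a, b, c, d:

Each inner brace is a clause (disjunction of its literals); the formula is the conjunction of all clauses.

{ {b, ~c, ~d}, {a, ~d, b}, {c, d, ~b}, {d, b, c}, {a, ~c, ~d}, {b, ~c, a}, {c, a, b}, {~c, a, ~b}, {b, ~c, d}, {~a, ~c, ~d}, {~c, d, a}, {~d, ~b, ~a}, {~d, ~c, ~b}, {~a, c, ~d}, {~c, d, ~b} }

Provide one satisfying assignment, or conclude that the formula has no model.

Suppose b = 1.
Suppose c = 0.
Unit clause (d) forces d = 1.
Unit clause (~a) forces a = 0.
Every clause now holds.

a=0,  b=1,  c=0,  d=1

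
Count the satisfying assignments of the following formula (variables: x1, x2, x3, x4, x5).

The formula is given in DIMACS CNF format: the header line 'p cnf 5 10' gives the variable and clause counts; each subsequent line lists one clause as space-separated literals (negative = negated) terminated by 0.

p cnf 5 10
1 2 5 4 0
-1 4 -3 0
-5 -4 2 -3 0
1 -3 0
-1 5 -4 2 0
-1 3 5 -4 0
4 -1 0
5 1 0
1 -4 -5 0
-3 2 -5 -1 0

There are 2^5 = 32 truth assignments over (x1, x2, x3, x4, x5).
Split on x4. With x4 = True, the clauses containing x4 are satisfied and ¬x4 drops from the rest; 4 of the 2^4 = 16 assignments to the other variables satisfy what remains.
With x4 = False, by the same count on the reduced clause set, 2 assignments work.
Total: 4 + 2 = 6.

6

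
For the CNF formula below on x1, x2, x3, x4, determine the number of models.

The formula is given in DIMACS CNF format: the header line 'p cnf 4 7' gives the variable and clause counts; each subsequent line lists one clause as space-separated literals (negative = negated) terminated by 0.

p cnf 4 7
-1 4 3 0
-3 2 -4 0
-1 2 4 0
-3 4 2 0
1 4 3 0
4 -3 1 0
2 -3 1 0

There are 2^4 = 16 truth assignments over (x1, x2, x3, x4).
Check each against the 7 clauses (columns in the order x1, x2, x3, x4):
  F F F F  ✗ fails (x1 ∨ x4 ∨ x3)
  F F F T  ✓ satisfies all
  F F T F  ✗ fails (¬x3 ∨ x4 ∨ x2)
  F F T T  ✗ fails (¬x3 ∨ x2 ∨ ¬x4)
  F T F F  ✗ fails (x1 ∨ x4 ∨ x3)
  F T F T  ✓ satisfies all
  F T T F  ✗ fails (x4 ∨ ¬x3 ∨ x1)
  F T T T  ✓ satisfies all
  T F F F  ✗ fails (¬x1 ∨ x4 ∨ x3)
  T F F T  ✓ satisfies all
  T F T F  ✗ fails (¬x1 ∨ x2 ∨ x4)
  T F T T  ✗ fails (¬x3 ∨ x2 ∨ ¬x4)
  T T F F  ✗ fails (¬x1 ∨ x4 ∨ x3)
  T T F T  ✓ satisfies all
  T T T F  ✓ satisfies all
  T T T T  ✓ satisfies all
7 of the 16 rows are models.

7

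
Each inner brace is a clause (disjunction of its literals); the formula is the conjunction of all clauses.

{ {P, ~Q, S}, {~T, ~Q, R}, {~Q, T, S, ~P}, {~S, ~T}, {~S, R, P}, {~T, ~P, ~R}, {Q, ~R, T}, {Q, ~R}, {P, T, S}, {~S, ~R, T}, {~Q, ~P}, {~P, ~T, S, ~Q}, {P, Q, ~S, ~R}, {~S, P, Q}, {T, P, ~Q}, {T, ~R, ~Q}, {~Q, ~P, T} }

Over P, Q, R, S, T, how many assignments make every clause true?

4

There are 2^5 = 32 truth assignments over (P, Q, R, S, T).
Split on P. With P = 1, the clauses containing P are satisfied and ~P drops from the rest; 3 of the 2^4 = 16 assignments to the other variables satisfy what remains.
With P = 0, by the same count on the reduced clause set, 1 assignment works.
Total: 3 + 1 = 4.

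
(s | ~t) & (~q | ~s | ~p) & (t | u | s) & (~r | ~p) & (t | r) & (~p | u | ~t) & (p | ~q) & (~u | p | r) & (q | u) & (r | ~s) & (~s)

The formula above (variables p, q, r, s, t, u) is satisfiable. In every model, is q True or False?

False

Suppose q = 1.
(p) alone gives p = 1.
(~s) alone gives s = 0.
(~t) alone gives t = 0.
(u) alone gives u = 1.
(~r) alone gives r = 0.
That conflicts with the unit clause (r).
So every satisfying assignment has q = False.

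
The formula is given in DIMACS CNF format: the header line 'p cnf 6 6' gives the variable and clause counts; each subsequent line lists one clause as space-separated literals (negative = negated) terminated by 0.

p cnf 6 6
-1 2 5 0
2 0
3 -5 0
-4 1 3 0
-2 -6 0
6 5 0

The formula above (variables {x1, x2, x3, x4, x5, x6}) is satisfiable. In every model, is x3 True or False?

True

Suppose x3 = False.
Unit clause (x2) forces x2 = True.
Unit clause (¬x5) forces x5 = False.
Unit clause (¬x6) forces x6 = False.
Now (x6) is unsatisfied and unit — conflict.
So every satisfying assignment has x3 = True.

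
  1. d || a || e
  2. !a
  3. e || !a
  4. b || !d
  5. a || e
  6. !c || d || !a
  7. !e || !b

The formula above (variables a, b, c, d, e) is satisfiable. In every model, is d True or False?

False

Suppose d = true.
From the singleton clause (!a), a = false.
From the singleton clause (b), b = true.
From the singleton clause (e), e = true.
But (!e) is also a unit clause — contradiction.
So every satisfying assignment has d = False.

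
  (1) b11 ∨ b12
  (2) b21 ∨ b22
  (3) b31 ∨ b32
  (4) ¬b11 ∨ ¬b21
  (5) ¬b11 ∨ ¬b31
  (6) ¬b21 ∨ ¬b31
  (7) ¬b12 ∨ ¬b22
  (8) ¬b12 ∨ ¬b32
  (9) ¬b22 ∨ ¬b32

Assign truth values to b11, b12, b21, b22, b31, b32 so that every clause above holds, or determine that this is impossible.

UNSATISFIABLE

Try b11 = True.
From the singleton clause (¬b21), b21 = False.
From the singleton clause (b22), b22 = True.
From the singleton clause (¬b31), b31 = False.
From the singleton clause (b32), b32 = True.
But (¬b32) is also a unit clause — contradiction.
Backtrack on b11: now try b11 = False.
From the singleton clause (b12), b12 = True.
From the singleton clause (¬b22), b22 = False.
From the singleton clause (b21), b21 = True.
From the singleton clause (¬b31), b31 = False.
From the singleton clause (b32), b32 = True.
But (¬b32) is also a unit clause — contradiction.
Neither b11 = True nor b11 = False works.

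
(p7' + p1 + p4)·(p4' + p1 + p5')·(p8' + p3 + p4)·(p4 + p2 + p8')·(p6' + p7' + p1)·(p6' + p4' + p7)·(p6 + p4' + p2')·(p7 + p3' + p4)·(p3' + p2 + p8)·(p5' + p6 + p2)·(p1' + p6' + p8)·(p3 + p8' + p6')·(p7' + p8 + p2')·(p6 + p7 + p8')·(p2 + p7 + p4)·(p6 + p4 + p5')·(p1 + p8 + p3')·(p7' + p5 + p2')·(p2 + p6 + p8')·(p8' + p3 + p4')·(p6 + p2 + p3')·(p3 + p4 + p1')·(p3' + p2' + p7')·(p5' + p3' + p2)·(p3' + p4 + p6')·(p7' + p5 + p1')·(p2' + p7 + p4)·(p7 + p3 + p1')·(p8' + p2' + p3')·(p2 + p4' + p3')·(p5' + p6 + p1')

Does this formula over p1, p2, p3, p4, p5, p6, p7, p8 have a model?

Suppose p7 = 0.
Suppose p6 = 0.
(p8') alone gives p8 = 0.
Suppose p4 = 1.
(p2') alone gives p2 = 0.
(p3') alone gives p3 = 0.
(p5') alone gives p5 = 0.
(p1') alone gives p1 = 0.
This assignment satisfies each clause.
A satisfying assignment: p1=0,  p2=0,  p3=0,  p4=1,  p5=0,  p6=0,  p7=0,  p8=0.

Yes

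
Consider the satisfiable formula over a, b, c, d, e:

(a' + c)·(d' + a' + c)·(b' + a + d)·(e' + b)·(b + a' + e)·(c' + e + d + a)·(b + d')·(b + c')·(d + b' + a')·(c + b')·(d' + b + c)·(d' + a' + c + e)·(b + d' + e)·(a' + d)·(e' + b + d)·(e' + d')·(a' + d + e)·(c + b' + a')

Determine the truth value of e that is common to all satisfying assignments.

False

Suppose e = 1.
From the singleton clause (b), b = 1.
From the singleton clause (c), c = 1.
From the singleton clause (d'), d = 0.
From the singleton clause (a), a = 1.
That conflicts with the unit clause (a').
So every satisfying assignment has e = False.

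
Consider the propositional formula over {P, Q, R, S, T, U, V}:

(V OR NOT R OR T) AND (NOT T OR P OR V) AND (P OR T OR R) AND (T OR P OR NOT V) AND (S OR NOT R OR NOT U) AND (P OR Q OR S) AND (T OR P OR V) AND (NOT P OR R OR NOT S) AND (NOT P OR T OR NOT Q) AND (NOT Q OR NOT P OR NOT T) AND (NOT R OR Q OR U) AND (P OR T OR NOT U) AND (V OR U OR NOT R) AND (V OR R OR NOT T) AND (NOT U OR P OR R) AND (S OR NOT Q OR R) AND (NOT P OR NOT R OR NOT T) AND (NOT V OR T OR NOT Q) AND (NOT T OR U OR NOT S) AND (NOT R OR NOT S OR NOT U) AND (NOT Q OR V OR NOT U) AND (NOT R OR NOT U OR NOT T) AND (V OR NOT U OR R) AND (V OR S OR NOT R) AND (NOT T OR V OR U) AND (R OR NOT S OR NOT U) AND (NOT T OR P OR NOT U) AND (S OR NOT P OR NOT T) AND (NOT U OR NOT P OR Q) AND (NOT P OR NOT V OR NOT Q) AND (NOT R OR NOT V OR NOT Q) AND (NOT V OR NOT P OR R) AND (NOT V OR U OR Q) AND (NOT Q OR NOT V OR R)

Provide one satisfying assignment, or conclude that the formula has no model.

P: true; Q: false; R: false; S: false; T: false; U: false; V: false

Case V = false:
Case R = false:
The clause (NOT T) is unit, so T = false.
The clause (P) is unit, so P = true.
The clause (NOT S) is unit, so S = false.
The clause (NOT Q) is unit, so Q = false.
The clause (NOT U) is unit, so U = false.
Every clause now holds.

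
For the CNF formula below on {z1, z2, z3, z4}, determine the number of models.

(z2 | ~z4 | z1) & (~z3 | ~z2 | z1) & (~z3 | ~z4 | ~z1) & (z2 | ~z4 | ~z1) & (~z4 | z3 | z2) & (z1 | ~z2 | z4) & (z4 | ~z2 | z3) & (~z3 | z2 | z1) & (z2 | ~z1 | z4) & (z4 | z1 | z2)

3

There are 2^4 = 16 truth assignments over (z1, z2, z3, z4).
Check each against the 10 clauses (columns in the order z1, z2, z3, z4):
  F F F F  ✗ fails (z4 | z1 | z2)
  F F F T  ✗ fails (z2 | ~z4 | z1)
  F F T F  ✗ fails (~z3 | z2 | z1)
  F F T T  ✗ fails (z2 | ~z4 | z1)
  F T F F  ✗ fails (z1 | ~z2 | z4)
  F T F T  ✓ satisfies all
  F T T F  ✗ fails (~z3 | ~z2 | z1)
  F T T T  ✗ fails (~z3 | ~z2 | z1)
  T F F F  ✗ fails (z2 | ~z1 | z4)
  T F F T  ✗ fails (z2 | ~z4 | ~z1)
  T F T F  ✗ fails (z2 | ~z1 | z4)
  T F T T  ✗ fails (~z3 | ~z4 | ~z1)
  T T F F  ✗ fails (z4 | ~z2 | z3)
  T T F T  ✓ satisfies all
  T T T F  ✓ satisfies all
  T T T T  ✗ fails (~z3 | ~z4 | ~z1)
3 of the 16 rows are models.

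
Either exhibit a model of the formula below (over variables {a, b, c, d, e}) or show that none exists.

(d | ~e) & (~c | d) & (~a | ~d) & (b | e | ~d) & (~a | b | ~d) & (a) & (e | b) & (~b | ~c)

a=1, b=1, c=0, d=0, e=0

Unit clause (a) forces a = 1.
Unit clause (~d) forces d = 0.
Unit clause (~e) forces e = 0.
Unit clause (~c) forces c = 0.
Unit clause (b) forces b = 1.
All clauses are satisfied.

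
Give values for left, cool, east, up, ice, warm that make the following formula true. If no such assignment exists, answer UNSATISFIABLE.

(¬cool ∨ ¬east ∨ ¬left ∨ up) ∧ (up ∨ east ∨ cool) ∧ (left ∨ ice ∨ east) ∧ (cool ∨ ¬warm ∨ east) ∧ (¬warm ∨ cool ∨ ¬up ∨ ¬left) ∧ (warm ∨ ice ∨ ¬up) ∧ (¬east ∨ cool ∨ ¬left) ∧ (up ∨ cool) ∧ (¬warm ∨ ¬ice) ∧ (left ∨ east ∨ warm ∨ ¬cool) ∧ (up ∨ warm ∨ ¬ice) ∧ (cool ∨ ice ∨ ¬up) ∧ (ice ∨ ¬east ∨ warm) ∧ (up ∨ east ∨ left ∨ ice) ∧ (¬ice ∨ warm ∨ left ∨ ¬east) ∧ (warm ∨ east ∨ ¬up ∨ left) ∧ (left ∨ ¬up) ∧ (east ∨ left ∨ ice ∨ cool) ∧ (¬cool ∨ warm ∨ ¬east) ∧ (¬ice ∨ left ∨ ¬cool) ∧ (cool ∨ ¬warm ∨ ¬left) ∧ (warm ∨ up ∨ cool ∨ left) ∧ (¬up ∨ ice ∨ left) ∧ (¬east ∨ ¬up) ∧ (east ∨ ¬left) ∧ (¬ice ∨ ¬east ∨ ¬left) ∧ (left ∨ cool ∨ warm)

left ↦ False; cool ↦ True; east ↦ True; up ↦ False; ice ↦ False; warm ↦ True

Try up = False.
(cool) alone gives cool = True.
Try east = True.
(¬left) alone gives left = False.
(warm) alone gives warm = True.
(¬ice) alone gives ice = False.
All clauses are satisfied.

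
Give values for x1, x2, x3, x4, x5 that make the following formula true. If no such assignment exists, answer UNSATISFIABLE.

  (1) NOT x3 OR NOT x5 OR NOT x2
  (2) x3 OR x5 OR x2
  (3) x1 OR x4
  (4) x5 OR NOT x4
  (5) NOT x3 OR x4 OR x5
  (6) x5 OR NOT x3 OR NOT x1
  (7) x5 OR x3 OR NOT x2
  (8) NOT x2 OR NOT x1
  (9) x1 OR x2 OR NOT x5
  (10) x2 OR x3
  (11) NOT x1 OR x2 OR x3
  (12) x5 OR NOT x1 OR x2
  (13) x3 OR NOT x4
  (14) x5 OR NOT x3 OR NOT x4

x1 ↦ true; x2 ↦ false; x3 ↦ true; x4 ↦ false; x5 ↦ true

Case x1 = true:
From the singleton clause (NOT x2), x2 = false.
From the singleton clause (x3), x3 = true.
From the singleton clause (x5), x5 = true.
All clauses hold; x4 can take either value.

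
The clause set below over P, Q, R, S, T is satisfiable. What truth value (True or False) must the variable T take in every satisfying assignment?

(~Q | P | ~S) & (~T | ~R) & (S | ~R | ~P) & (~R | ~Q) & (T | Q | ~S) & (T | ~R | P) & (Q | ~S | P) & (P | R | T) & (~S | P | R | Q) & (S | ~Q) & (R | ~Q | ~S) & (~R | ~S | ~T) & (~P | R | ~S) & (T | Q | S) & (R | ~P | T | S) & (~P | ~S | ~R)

True

Suppose T = 0.
Case R = 0:
The clause (P) is unit, so P = 1.
The clause (~S) is unit, so S = 0.
But (S) is also a unit clause — contradiction.
Undo R and try R = 1.
The clause (~Q) is unit, so Q = 0.
The clause (~S) is unit, so S = 0.
But (S) is also a unit clause — contradiction.
Both values of R lead to a conflict.
So every satisfying assignment has T = True.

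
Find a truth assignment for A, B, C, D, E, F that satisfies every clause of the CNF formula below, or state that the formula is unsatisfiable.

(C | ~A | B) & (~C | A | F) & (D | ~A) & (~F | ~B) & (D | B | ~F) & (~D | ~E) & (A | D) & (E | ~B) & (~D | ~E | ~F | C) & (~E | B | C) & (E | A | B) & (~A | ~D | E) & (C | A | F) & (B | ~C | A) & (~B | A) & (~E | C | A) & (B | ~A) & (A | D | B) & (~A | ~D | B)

Case D = 1:
(~E) alone gives E = 0.
(~B) alone gives B = 0.
(A) alone gives A = 1.
That conflicts with the unit clause (~A).
So D must be the other value — set D = 0.
(~A) alone gives A = 0.
That conflicts with the unit clause (A).
Either choice for D ends in contradiction.

UNSATISFIABLE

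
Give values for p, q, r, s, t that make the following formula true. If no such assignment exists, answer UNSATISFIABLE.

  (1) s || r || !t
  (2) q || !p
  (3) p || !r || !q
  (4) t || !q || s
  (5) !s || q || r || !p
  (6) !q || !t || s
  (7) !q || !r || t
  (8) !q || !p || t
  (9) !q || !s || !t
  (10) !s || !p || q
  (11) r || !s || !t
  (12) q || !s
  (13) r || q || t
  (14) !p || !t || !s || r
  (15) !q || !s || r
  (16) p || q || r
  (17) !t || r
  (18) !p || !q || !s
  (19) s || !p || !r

Case q = false:
Unit clause (!p) forces p = false.
Unit clause (!s) forces s = false.
Unit clause (r) forces r = true.
No clause remains; t is free.

p=false; q=false; r=true; s=false; t=true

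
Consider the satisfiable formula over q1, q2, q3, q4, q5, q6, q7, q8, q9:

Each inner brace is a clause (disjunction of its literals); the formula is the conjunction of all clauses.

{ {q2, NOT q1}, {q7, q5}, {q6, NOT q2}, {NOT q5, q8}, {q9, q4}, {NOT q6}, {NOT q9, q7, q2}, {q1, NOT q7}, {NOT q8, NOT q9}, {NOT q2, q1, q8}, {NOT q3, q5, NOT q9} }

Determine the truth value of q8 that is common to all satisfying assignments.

Suppose q8 = false.
From the singleton clause (NOT q5), q5 = false.
From the singleton clause (q7), q7 = true.
From the singleton clause (NOT q6), q6 = false.
From the singleton clause (NOT q2), q2 = false.
From the singleton clause (NOT q1), q1 = false.
Now (q1) is unsatisfied and unit — conflict.
So every satisfying assignment has q8 = True.

True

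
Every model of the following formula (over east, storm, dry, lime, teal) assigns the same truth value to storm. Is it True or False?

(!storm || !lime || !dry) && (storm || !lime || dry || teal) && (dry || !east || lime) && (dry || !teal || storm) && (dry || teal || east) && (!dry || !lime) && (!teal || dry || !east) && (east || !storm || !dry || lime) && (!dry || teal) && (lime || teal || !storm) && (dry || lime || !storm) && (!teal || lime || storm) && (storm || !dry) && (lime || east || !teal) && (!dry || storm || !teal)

True

Suppose storm = false.
Unit clause (!dry) forces dry = false.
Unit clause (!teal) forces teal = false.
Unit clause (!lime) forces lime = false.
Unit clause (!east) forces east = false.
That conflicts with the unit clause (east).
So every satisfying assignment has storm = True.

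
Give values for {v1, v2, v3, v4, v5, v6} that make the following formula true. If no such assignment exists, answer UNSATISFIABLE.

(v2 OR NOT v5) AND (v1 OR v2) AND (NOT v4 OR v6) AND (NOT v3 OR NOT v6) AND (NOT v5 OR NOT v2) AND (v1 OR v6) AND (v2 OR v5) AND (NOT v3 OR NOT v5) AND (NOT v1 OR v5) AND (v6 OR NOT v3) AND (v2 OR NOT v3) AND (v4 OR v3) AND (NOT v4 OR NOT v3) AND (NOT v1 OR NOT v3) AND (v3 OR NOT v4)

UNSATISFIABLE

Try v2 = true.
(NOT v5) alone gives v5 = false.
(NOT v1) alone gives v1 = false.
(v6) alone gives v6 = true.
(NOT v3) alone gives v3 = false.
(v4) alone gives v4 = true.
That conflicts with the unit clause (NOT v4).
So v2 must be the other value — set v2 = false.
(NOT v5) alone gives v5 = false.
That conflicts with the unit clause (v5).
Either choice for v2 ends in contradiction.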